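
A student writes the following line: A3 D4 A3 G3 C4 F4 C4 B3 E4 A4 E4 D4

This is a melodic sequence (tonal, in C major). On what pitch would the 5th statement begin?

B4

The 4-note cells begin on A3, C4, E4 — each up a 3rd from the last.
Extending the heads up a 3rd: G4 → B4.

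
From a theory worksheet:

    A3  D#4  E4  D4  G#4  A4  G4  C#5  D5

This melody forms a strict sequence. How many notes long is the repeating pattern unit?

There are 9 notes; a 3-note unit gives 3 cells:
A3 D#4 E4 | D4 G#4 A4 | G4 C#5 D5
Every group is a transposition up a 4th of the one before; no shorter unit works.

3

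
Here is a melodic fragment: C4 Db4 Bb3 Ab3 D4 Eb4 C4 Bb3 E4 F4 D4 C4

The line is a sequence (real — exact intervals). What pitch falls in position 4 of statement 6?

F#4

The unit is 4 notes. Position-4 pitches of the 3 shown cells: Ab3, Bb3, C4.
Extending up a 2nd: D4 → E4 → F#4.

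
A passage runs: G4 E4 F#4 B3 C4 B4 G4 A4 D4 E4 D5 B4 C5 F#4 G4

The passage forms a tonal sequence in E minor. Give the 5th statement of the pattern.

The 5-note cells begin on G4, B4, D5 — each up a 3rd from the last.
Carrying on: F#5 → A5.
From A5 the diatonic shape gives A5 F#5 G5 C5 D5.

A5 F#5 G5 C5 D5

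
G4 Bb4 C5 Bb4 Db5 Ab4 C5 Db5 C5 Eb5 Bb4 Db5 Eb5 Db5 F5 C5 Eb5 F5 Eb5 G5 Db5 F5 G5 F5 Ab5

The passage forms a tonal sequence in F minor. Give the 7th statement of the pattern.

Unit = 5 notes; the statements start on G4, Ab4, Bb4, C5, Db5, moving up a 2nd each time.
Carrying on: Eb5 → F5.
Statement 7 starts on F5 and keeps the same diatonic contour: F5 Ab5 Bb5 Ab5 C6.

F5 Ab5 Bb5 Ab5 C6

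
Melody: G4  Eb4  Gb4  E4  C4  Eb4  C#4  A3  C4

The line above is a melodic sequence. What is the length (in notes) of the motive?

3

Try groups of 3 (3 cells in 9 notes):
G4 Eb4 Gb4 | E4 C4 Eb4 | C#4 A3 C4
Every group is a transposition down a 3rd of the one before; no shorter unit works.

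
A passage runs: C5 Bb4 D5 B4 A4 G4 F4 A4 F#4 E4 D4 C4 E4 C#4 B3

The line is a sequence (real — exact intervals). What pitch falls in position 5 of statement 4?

The unit is 5 notes. Position-5 pitches of the 3 shown cells: A4, E4, B3.
Each moves down a 4th; the next is F#3.

F#3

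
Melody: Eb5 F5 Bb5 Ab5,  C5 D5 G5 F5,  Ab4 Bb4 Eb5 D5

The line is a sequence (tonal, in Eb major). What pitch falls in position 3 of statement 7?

With 4-note cells, note 3 of each statement runs Bb5, G5, Eb5.
Carrying that down a 3rd forward: C5 → Ab4 → F4 → D4.

D4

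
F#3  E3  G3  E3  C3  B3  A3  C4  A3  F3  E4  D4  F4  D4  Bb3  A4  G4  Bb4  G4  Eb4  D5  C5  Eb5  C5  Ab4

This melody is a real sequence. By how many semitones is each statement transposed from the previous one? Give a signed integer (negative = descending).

5

With a 5-note motive the entries are F#3, B3, E4, A4, D5, each up a 4th from the previous.
Counting half-steps from F#3 to B3: 5.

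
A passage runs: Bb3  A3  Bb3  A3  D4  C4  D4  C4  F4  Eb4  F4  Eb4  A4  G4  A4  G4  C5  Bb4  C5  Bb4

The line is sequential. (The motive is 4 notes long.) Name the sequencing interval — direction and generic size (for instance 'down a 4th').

With a 4-note motive the entries are Bb3, D4, F4, A4, C5, each up a 3rd from the previous.
Bb3 to D4 is up a 3rd.

up a 3rd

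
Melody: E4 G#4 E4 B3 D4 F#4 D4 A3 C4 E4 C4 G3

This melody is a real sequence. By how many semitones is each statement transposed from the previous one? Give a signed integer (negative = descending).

Unit = 4 notes; the statements start on E4, D4, C4, moving down a 2nd each time.
E4→D4 is 62 − 64 = -2 semitones.

-2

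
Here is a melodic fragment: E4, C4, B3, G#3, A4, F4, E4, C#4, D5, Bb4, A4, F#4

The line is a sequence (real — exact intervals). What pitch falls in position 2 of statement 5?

The unit is 4 notes. Position-2 pitches of the 3 shown cells: C4, F4, Bb4.
Extending up a 4th: Eb5 → Ab5.

Ab5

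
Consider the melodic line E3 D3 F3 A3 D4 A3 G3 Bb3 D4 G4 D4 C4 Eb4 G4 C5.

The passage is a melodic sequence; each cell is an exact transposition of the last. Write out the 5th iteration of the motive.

Taking 5-note groups, the heads are E3, A3, D4: the pattern moves up a 4th.
Carrying on: G4 → C5.
From C5 the exact shape gives C5 Bb4 Db5 F5 Bb5.

C5 Bb4 Db5 F5 Bb5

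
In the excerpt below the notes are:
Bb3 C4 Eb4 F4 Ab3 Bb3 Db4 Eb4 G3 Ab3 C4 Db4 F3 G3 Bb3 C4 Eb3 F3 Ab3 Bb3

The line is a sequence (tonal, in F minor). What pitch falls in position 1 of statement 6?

Db3

Grouping in 4s, the 1st note of each cell is Bb3, Ab3, G3, F3, Eb3.
One more down a 2nd gives Db3.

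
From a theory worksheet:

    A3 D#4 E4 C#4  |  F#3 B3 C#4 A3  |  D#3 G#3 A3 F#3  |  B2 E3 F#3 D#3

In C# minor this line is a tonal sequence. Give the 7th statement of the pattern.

C#2 F#2 G#2 E2

The 4-note cells begin on A3, F#3, D#3, B2 — each down a 3rd from the last.
Continuing the starts: G#2 → E2 → C#2.
Statement 7 starts on C#2 and keeps the same diatonic contour: C#2 F#2 G#2 E2.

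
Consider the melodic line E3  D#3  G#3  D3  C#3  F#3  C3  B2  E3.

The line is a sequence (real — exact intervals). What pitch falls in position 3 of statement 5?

With 3-note cells, note 3 of each statement runs G#3, F#3, E3.
Each moves down a 2nd. Continuing: D3 → C3.

C3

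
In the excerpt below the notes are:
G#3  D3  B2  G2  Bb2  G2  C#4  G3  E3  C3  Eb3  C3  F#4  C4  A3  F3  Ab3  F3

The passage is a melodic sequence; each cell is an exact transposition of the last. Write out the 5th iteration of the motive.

E5 Bb4 G4 Eb4 Gb4 Eb4

Taking 6-note groups, the heads are G#3, C#4, F#4: the pattern moves up a 4th.
Carrying on: B4 → E5.
So cell 5 is E5 Bb4 G4 Eb4 Gb4 Eb4.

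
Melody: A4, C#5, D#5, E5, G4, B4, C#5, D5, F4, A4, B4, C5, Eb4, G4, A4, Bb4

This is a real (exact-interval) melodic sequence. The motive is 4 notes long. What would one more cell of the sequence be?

Db4 F4 G4 Ab4

With a 4-note motive the entries are A4, G4, F4, Eb4, each down a 2nd from the previous.
From Db4 the exact shape gives Db4 F4 G4 Ab4.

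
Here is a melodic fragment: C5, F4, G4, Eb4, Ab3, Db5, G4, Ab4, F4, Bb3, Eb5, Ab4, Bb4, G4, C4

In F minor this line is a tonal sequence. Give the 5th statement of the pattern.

G5 C5 Db5 Bb4 Eb4

The 5-note cells begin on C5, Db5, Eb5 — each up a 2nd from the last.
Continuing the starts: F5 → G5.
Statement 5 starts on G5 and keeps the same diatonic contour: G5 C5 Db5 Bb4 Eb4.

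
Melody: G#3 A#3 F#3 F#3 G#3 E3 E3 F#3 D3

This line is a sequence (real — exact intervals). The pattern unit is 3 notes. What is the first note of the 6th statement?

Unit = 3 notes; the statements start on G#3, F#3, E3, moving down a 2nd each time.
Extending the heads down a 2nd: D3 → C3 → Bb2.

Bb2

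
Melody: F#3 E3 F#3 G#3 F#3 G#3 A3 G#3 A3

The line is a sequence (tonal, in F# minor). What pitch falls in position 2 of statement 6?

Grouping in 3s, the 2nd note of each cell is E3, F#3, G#3.
Extending up a 2nd: A3 → B3 → C#4.

C#4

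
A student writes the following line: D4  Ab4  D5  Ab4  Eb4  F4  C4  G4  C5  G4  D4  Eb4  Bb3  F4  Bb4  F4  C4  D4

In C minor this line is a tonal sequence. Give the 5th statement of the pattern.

G3 D4 G4 D4 Ab3 Bb3

The 6-note cells begin on D4, C4, Bb3 — each down a 2nd from the last.
Extending down a 2nd: Ab3 → G3.
Statement 5 starts on G3 and keeps the same diatonic contour: G3 D4 G4 D4 Ab3 Bb3.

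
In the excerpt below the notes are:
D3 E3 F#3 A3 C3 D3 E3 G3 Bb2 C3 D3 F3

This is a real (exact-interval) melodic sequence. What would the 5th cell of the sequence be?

Gb2 Ab2 Bb2 Db3

With a 4-note motive the entries are D3, C3, Bb2, each down a 2nd from the previous.
Carrying on: Ab2 → Gb2.
From Gb2 the exact shape gives Gb2 Ab2 Bb2 Db3.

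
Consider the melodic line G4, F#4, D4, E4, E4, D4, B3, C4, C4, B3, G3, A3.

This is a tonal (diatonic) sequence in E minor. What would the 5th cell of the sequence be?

F#3 E3 C3 D3

Unit = 4 notes; the statements start on G4, E4, C4, moving down a 3rd each time.
Continuing the starts: A3 → F#3.
From F#3 the diatonic shape gives F#3 E3 C3 D3.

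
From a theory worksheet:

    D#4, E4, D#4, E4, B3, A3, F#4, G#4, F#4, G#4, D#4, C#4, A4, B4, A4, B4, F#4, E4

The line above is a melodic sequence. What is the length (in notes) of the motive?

6

18 notes total. Splitting into 3 groups of 6:
D#4 E4 D#4 E4 B3 A3 | F#4 G#4 F#4 G#4 D#4 C#4 | A4 B4 A4 B4 F#4 E4
Each cell is the previous one up a 3rd — so the unit is 6 notes.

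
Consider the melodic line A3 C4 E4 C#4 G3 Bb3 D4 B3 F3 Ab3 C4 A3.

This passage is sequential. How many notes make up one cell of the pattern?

4

12 notes total. Splitting into 3 groups of 4:
A3 C4 E4 C#4 | G3 Bb3 D4 B3 | F3 Ab3 C4 A3
Each cell is the previous one down a 2nd — so the unit is 4 notes.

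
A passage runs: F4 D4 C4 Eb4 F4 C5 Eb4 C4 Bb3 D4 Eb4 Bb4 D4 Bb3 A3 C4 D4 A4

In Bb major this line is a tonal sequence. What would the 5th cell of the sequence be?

Bb3 G3 F3 A3 Bb3 F4

Taking 6-note groups, the heads are F4, Eb4, D4: the pattern moves down a 2nd.
Carrying on: C4 → Bb3.
From Bb3 the diatonic shape gives Bb3 G3 F3 A3 Bb3 F4.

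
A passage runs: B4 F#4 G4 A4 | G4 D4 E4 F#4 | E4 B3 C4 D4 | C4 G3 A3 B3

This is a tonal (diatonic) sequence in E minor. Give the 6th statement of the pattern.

Taking 4-note groups, the heads are B4, G4, E4, C4: the pattern moves down a 3rd.
Extending down a 3rd: A3 → F#3.
Statement 6 starts on F#3 and keeps the same diatonic contour: F#3 C3 D3 E3.

F#3 C3 D3 E3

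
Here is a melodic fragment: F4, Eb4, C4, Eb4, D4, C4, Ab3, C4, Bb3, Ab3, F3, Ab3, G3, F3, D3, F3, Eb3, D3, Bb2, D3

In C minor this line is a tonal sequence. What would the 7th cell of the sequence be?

Unit = 4 notes; the statements start on F4, D4, Bb3, G3, Eb3, moving down a 3rd each time.
Extending down a 3rd: C3 → Ab2.
So cell 7 is Ab2 G2 Eb2 G2.

Ab2 G2 Eb2 G2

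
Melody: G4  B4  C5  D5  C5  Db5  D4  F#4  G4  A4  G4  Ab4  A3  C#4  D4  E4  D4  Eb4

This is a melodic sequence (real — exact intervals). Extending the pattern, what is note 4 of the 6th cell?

The unit is 6 notes. Position-4 pitches of the 3 shown cells: D5, A4, E4.
Each moves down a 4th. Continuing: B3 → F#3 → C#3.

C#3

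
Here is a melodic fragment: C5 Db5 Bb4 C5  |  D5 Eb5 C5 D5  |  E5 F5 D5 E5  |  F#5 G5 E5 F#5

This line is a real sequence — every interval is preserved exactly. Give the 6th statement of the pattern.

A#5 B5 G#5 A#5

Taking 4-note groups, the heads are C5, D5, E5, F#5: the pattern moves up a 2nd.
Continuing the starts: G#5 → A#5.
So cell 6 is A#5 B5 G#5 A#5.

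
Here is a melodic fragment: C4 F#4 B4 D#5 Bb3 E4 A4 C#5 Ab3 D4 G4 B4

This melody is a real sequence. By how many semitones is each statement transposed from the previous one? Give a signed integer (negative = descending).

-2

Unit = 4 notes; the statements start on C4, Bb3, Ab3, moving down a 2nd each time.
C4 to Bb3 spans -2 semitones.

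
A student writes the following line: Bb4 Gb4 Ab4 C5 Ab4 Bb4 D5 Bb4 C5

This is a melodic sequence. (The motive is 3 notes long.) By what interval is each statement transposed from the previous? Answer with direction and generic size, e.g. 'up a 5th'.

up a 2nd

Unit = 3 notes; the statements start on Bb4, C5, D5, moving up a 2nd each time.
Bb4 to C5 is up a 2nd.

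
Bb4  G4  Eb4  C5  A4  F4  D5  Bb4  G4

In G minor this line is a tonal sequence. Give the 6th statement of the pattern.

With a 3-note motive the entries are Bb4, C5, D5, each up a 2nd from the previous.
Extending up a 2nd: Eb5 → F5 → G5.
So cell 6 is G5 Eb5 C5.

G5 Eb5 C5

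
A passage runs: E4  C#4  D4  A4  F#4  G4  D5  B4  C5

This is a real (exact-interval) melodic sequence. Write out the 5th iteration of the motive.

C6 A5 Bb5

With a 3-note motive the entries are E4, A4, D5, each up a 4th from the previous.
Continuing the starts: G5 → C6.
Statement 5 starts on C6 and keeps the same exact contour: C6 A5 Bb5.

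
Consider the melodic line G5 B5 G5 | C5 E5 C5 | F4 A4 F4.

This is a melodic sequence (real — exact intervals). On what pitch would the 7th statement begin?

Unit = 3 notes; the statements start on G5, C5, F4, moving down a 5th each time.
Continuing: Bb3 → Eb3 → Ab2 → Db2. Statement 7 starts on Db2.

Db2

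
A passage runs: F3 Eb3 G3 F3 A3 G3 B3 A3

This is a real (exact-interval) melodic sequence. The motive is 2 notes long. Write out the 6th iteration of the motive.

With a 2-note motive the entries are F3, G3, A3, B3, each up a 2nd from the previous.
Extending up a 2nd: C#4 → D#4.
From D#4 the exact shape gives D#4 C#4.

D#4 C#4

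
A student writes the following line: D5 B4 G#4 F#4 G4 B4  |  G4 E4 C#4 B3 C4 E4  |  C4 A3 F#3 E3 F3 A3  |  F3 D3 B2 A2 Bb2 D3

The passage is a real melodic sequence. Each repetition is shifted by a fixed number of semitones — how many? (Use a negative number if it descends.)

-7

Unit = 6 notes; the statements start on D5, G4, C4, F3, moving down a 5th each time.
D5 to G4 spans -7 semitones.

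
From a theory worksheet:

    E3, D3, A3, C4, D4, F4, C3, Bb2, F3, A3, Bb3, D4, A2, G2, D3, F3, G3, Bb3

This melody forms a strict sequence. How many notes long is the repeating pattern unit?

18 notes total. Splitting into 3 groups of 6:
E3 D3 A3 C4 D4 F4 | C3 Bb2 F3 A3 Bb3 D4 | A2 G2 D3 F3 G3 Bb3
That's a consistent down a 3rd shift per cell, and no other grouping gives one.

6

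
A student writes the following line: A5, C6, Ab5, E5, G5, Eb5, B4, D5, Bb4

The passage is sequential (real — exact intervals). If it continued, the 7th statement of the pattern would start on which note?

D#3

With a 3-note motive the entries are A5, E5, B4, each down a 4th from the previous.
Extending the heads down a 4th: F#4 → C#4 → G#3 → D#3.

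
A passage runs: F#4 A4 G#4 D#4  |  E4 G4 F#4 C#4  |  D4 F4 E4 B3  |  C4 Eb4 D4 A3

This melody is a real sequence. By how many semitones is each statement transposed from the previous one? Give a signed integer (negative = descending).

The 4-note cells begin on F#4, E4, D4, C4 — each down a 2nd from the last.
Counting half-steps from F#4 to E4: -2.

-2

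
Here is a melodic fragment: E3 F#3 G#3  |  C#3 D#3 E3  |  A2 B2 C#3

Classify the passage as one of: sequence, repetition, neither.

sequence

Each 3-note cell is the previous one transposed down a 3rd.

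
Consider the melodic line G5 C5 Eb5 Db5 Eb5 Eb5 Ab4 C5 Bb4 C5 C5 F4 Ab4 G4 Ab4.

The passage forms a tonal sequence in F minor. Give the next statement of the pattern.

Unit = 5 notes; the statements start on G5, Eb5, C5, moving down a 3rd each time.
Statement 4 starts on Ab4 and keeps the same diatonic contour: Ab4 Db4 F4 Eb4 F4.

Ab4 Db4 F4 Eb4 F4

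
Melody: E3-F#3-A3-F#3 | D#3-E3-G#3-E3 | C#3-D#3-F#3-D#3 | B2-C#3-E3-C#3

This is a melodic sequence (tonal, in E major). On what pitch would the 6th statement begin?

Taking 4-note groups, the heads are E3, D#3, C#3, B2: the pattern moves down a 2nd.
Continuing: A2 → G#2. Statement 6 starts on G#2.

G#2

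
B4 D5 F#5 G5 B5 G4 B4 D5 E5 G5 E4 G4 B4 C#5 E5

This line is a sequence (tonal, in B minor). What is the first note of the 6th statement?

F#3

Unit = 5 notes; the statements start on B4, G4, E4, moving down a 3rd each time.
Extending the heads down a 3rd: C#4 → A3 → F#3.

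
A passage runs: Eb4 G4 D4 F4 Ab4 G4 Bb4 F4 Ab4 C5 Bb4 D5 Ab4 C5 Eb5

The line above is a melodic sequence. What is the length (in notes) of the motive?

5

15 notes total. Splitting into 3 groups of 5:
Eb4 G4 D4 F4 Ab4 | G4 Bb4 F4 Ab4 C5 | Bb4 D5 Ab4 C5 Eb5
That's a consistent up a 3rd shift per cell, and no other grouping gives one.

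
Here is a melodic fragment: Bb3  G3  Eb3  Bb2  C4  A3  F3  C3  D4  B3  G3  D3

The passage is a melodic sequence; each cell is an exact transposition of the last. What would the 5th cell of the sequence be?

Taking 4-note groups, the heads are Bb3, C4, D4: the pattern moves up a 2nd.
Extending up a 2nd: E4 → F#4.
From F#4 the exact shape gives F#4 D#4 B3 F#3.

F#4 D#4 B3 F#3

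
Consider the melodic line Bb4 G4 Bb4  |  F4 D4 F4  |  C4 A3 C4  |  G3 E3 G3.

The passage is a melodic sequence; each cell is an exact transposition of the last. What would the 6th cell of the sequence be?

Taking 3-note groups, the heads are Bb4, F4, C4, G3: the pattern moves down a 4th.
Extending down a 4th: D3 → A2.
So cell 6 is A2 F#2 A2.

A2 F#2 A2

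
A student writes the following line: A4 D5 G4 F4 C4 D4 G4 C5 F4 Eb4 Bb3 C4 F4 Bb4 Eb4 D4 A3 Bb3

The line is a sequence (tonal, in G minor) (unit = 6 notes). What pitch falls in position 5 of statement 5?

With 6-note cells, note 5 of each statement runs C4, Bb3, A3.
Carrying that down a 2nd forward: G3 → F3.

F3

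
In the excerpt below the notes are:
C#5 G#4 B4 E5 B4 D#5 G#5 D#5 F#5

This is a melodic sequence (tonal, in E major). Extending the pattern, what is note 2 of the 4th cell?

Grouping in 3s, the 2nd note of each cell is G#4, B4, D#5.
One more up a 3rd gives F#5.

F#5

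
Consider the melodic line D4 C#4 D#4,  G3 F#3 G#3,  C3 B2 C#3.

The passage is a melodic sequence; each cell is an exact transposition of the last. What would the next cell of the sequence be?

With a 3-note motive the entries are D4, G3, C3, each down a 5th from the previous.
So cell 4 is F2 E2 F#2.

F2 E2 F#2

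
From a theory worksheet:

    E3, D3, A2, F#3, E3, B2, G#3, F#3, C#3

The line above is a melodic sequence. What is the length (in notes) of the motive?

Try groups of 3 (3 cells in 9 notes):
E3 D3 A2 | F#3 E3 B2 | G#3 F#3 C#3
Each cell is the previous one up a 2nd — so the unit is 3 notes.

3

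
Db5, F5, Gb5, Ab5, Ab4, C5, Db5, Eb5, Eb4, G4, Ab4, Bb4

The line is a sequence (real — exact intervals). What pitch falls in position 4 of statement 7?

D3

Grouping in 4s, the 4th note of each cell is Ab5, Eb5, Bb4.
Extending down a 4th: F4 → C4 → G3 → D3.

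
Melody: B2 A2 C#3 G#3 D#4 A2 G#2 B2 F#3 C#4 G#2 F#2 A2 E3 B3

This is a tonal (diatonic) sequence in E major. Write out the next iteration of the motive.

F#2 E2 G#2 D#3 A3

With a 5-note motive the entries are B2, A2, G#2, each down a 2nd from the previous.
So cell 4 is F#2 E2 G#2 D#3 A3.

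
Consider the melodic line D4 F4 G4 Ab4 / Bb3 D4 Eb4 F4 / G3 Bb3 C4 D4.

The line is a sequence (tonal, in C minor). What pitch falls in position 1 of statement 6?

The unit is 4 notes. Position-1 pitches of the 3 shown cells: D4, Bb3, G3.
Each moves down a 3rd. Continuing: Eb3 → C3 → Ab2.

Ab2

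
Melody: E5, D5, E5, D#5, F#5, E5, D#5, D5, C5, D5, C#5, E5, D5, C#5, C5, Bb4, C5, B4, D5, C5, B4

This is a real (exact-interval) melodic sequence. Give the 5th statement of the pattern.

Ab4 Gb4 Ab4 G4 Bb4 Ab4 G4

The 7-note cells begin on E5, D5, C5 — each down a 2nd from the last.
Carrying on: Bb4 → Ab4.
Statement 5 starts on Ab4 and keeps the same exact contour: Ab4 Gb4 Ab4 G4 Bb4 Ab4 G4.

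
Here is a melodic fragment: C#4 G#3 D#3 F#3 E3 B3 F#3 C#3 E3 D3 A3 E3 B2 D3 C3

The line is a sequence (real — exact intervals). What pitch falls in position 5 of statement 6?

Grouping in 5s, the 5th note of each cell is E3, D3, C3.
Extending down a 2nd: Bb2 → Ab2 → Gb2.

Gb2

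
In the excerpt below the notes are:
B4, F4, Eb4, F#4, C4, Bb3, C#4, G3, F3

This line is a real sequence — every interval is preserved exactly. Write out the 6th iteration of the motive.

A#2 E2 D2

Taking 3-note groups, the heads are B4, F#4, C#4: the pattern moves down a 4th.
Carrying on: G#3 → D#3 → A#2.
From A#2 the exact shape gives A#2 E2 D2.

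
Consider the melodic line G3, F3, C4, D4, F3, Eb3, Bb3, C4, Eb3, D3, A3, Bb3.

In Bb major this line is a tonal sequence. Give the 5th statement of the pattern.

With a 4-note motive the entries are G3, F3, Eb3, each down a 2nd from the previous.
Extending down a 2nd: D3 → C3.
Statement 5 starts on C3 and keeps the same diatonic contour: C3 Bb2 F3 G3.

C3 Bb2 F3 G3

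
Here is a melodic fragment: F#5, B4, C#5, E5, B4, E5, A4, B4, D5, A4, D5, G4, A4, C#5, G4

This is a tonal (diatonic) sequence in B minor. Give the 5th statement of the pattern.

Unit = 5 notes; the statements start on F#5, E5, D5, moving down a 2nd each time.
Carrying on: C#5 → B4.
Statement 5 starts on B4 and keeps the same diatonic contour: B4 E4 F#4 A4 E4.

B4 E4 F#4 A4 E4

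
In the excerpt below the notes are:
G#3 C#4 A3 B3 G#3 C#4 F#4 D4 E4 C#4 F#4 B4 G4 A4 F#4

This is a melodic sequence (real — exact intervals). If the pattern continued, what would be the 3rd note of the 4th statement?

C5

The unit is 5 notes. Position-3 pitches of the 3 shown cells: A3, D4, G4.
Each moves up a 4th; the next is C5.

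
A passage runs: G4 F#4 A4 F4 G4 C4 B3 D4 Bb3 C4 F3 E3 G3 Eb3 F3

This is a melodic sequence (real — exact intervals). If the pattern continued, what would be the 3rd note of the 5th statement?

With 5-note cells, note 3 of each statement runs A4, D4, G3.
Carrying that down a 5th forward: C3 → F2.

F2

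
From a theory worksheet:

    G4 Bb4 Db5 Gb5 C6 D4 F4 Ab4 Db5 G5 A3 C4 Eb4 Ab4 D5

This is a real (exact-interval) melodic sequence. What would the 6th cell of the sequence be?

F#2 A2 C3 F3 B3

With a 5-note motive the entries are G4, D4, A3, each down a 4th from the previous.
Carrying on: E3 → B2 → F#2.
From F#2 the exact shape gives F#2 A2 C3 F3 B3.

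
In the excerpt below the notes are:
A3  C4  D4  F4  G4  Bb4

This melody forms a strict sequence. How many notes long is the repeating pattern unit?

6 notes total. Splitting into 3 groups of 2:
A3 C4 | D4 F4 | G4 Bb4
Every group is a transposition up a 4th of the one before; no shorter unit works.

2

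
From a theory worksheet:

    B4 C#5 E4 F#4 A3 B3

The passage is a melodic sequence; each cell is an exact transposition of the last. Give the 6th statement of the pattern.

Taking 2-note groups, the heads are B4, E4, A3: the pattern moves down a 5th.
Carrying on: D3 → G2 → C2.
From C2 the exact shape gives C2 D2.

C2 D2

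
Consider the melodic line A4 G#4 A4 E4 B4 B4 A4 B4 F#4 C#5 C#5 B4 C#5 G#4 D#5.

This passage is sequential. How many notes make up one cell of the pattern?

There are 15 notes; a 5-note unit gives 3 cells:
A4 G#4 A4 E4 B4 | B4 A4 B4 F#4 C#5 | C#5 B4 C#5 G#4 D#5
Each cell is the previous one up a 2nd — so the unit is 5 notes.

5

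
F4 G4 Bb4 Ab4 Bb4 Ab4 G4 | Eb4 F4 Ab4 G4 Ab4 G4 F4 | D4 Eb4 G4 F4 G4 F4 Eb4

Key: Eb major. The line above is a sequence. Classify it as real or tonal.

Every note is diatonic to Eb major.
Cell 1 has -2 semitones from note 3 to 4, but cell 2 has -1 — the interval quality changes while the contour stays the same, which is the hallmark of a tonal sequence.

tonal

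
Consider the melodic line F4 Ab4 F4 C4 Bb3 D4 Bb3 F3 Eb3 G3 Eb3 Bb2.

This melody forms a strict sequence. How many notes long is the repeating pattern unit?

4

12 notes total. Splitting into 3 groups of 4:
F4 Ab4 F4 C4 | Bb3 D4 Bb3 F3 | Eb3 G3 Eb3 Bb2
Every group is a transposition down a 5th of the one before; no shorter unit works.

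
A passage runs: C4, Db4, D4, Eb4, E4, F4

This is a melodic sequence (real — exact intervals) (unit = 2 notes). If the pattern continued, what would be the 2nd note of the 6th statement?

With 2-note cells, note 2 of each statement runs Db4, Eb4, F4.
Carrying that up a 2nd forward: G4 → A4 → B4.

B4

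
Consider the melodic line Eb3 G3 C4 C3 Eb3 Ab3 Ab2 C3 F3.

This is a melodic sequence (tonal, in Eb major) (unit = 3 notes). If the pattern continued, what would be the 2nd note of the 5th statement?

The unit is 3 notes. Position-2 pitches of the 3 shown cells: G3, Eb3, C3.
Carrying that down a 3rd forward: Ab2 → F2.

F2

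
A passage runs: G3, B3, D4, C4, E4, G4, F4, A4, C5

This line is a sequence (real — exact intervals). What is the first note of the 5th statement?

Eb5

Taking 3-note groups, the heads are G3, C4, F4: the pattern moves up a 4th.
Continuing: Bb4 → Eb5. Statement 5 starts on Eb5.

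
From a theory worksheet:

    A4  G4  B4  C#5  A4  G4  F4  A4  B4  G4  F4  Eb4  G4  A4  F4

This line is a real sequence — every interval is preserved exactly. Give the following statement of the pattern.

Taking 5-note groups, the heads are A4, G4, F4: the pattern moves down a 2nd.
Statement 4 starts on Eb4 and keeps the same exact contour: Eb4 Db4 F4 G4 Eb4.

Eb4 Db4 F4 G4 Eb4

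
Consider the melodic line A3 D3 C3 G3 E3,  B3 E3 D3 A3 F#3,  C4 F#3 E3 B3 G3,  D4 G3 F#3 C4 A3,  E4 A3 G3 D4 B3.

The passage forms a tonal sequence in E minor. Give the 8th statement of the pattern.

A4 D4 C4 G4 E4

With a 5-note motive the entries are A3, B3, C4, D4, E4, each up a 2nd from the previous.
Carrying on: F#4 → G4 → A4.
From A4 the diatonic shape gives A4 D4 C4 G4 E4.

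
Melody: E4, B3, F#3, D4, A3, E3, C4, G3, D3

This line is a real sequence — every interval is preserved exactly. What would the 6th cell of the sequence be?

Gb3 Db3 Ab2

The 3-note cells begin on E4, D4, C4 — each down a 2nd from the last.
Carrying on: Bb3 → Ab3 → Gb3.
So cell 6 is Gb3 Db3 Ab2.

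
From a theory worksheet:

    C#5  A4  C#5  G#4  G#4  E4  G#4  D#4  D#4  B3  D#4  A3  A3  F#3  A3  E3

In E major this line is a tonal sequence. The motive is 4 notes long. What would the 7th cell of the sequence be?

Taking 4-note groups, the heads are C#5, G#4, D#4, A3: the pattern moves down a 4th.
Extending down a 4th: E3 → B2 → F#2.
From F#2 the diatonic shape gives F#2 D#2 F#2 C#2.

F#2 D#2 F#2 C#2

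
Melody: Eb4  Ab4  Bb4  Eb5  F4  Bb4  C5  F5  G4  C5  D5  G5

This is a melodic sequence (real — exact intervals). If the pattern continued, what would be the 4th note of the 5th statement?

B5

Grouping in 4s, the 4th note of each cell is Eb5, F5, G5.
Carrying that up a 2nd forward: A5 → B5.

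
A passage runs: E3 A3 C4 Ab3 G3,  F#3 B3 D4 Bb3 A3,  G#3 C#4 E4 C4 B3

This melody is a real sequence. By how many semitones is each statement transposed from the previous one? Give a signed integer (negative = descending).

Unit = 5 notes; the statements start on E3, F#3, G#3, moving up a 2nd each time.
Counting half-steps from E3 to F#3: 2.

2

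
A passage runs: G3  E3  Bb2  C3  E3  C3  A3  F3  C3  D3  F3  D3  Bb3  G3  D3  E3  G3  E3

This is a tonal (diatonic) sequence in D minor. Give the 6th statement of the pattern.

E4 C4 G3 A3 C4 A3

With a 6-note motive the entries are G3, A3, Bb3, each up a 2nd from the previous.
Extending up a 2nd: C4 → D4 → E4.
From E4 the diatonic shape gives E4 C4 G3 A3 C4 A3.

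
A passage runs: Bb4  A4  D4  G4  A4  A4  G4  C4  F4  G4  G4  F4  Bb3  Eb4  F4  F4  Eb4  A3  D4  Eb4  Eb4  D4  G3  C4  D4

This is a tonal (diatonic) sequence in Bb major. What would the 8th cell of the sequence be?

Bb3 A3 D3 G3 A3

With a 5-note motive the entries are Bb4, A4, G4, F4, Eb4, each down a 2nd from the previous.
Carrying on: D4 → C4 → Bb3.
Statement 8 starts on Bb3 and keeps the same diatonic contour: Bb3 A3 D3 G3 A3.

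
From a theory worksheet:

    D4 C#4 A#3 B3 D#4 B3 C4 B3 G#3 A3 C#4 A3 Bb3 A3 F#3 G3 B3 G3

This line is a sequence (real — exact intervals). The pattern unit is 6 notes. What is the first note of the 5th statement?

With a 6-note motive the entries are D4, C4, Bb3, each down a 2nd from the previous.
Extending the heads down a 2nd: Ab3 → Gb3.

Gb3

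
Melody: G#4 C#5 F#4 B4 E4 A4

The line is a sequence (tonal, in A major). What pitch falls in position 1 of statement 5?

C#4

The unit is 2 notes. Position-1 pitches of the 3 shown cells: G#4, F#4, E4.
Extending down a 2nd: D4 → C#4.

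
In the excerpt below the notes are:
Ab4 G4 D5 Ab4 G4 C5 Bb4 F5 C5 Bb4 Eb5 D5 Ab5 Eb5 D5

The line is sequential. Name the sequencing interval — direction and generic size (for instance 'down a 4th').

With a 5-note motive the entries are Ab4, C5, Eb5, each up a 3rd from the previous.
From Ab4 to C5: up a 3rd.

up a 3rd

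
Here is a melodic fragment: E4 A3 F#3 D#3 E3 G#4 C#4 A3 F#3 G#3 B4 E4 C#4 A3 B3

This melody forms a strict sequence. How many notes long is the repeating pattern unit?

Try groups of 5 (3 cells in 15 notes):
E4 A3 F#3 D#3 E3 | G#4 C#4 A3 F#3 G#3 | B4 E4 C#4 A3 B3
Every group is a transposition up a 3rd of the one before; no shorter unit works.

5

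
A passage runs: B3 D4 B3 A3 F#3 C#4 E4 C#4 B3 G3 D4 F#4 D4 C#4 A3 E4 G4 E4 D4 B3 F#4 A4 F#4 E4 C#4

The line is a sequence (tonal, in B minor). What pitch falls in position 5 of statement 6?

D4

With 5-note cells, note 5 of each statement runs F#3, G3, A3, B3, C#4.
One more up a 2nd gives D4.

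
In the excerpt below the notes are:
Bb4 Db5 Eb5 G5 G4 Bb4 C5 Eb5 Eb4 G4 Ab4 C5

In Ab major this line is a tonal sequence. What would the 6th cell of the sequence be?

F3 Ab3 Bb3 Db4

Taking 4-note groups, the heads are Bb4, G4, Eb4: the pattern moves down a 3rd.
Extending down a 3rd: C4 → Ab3 → F3.
From F3 the diatonic shape gives F3 Ab3 Bb3 Db4.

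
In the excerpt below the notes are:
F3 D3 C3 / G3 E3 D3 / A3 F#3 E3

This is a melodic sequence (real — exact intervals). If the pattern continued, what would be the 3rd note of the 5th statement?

G#3

The unit is 3 notes. Position-3 pitches of the 3 shown cells: C3, D3, E3.
Each moves up a 2nd. Continuing: F#3 → G#3.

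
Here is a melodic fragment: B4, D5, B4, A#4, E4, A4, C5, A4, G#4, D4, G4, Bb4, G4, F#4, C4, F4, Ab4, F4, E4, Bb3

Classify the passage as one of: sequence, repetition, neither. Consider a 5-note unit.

Each 5-note cell is the previous one transposed down a 2nd.

sequence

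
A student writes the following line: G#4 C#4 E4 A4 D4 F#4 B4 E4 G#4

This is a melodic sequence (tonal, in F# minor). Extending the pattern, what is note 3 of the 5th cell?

The unit is 3 notes. Position-3 pitches of the 3 shown cells: E4, F#4, G#4.
Extending up a 2nd: A4 → B4.

B4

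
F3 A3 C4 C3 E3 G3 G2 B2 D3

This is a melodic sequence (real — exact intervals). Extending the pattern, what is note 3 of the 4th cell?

Grouping in 3s, the 3rd note of each cell is C4, G3, D3.
From D3, down a 4th gives A2.

A2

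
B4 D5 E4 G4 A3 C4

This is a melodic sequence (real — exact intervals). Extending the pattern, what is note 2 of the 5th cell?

The unit is 2 notes. Position-2 pitches of the 3 shown cells: D5, G4, C4.
Carrying that down a 5th forward: F3 → Bb2.

Bb2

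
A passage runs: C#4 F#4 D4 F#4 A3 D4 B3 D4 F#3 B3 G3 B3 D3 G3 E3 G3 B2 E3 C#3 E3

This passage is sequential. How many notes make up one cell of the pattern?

4

20 notes total. Splitting into 5 groups of 4:
C#4 F#4 D4 F#4 | A3 D4 B3 D4 | F#3 B3 G3 B3 | D3 G3 E3 G3 | B2 E3 C#3 E3
That's a consistent down a 3rd shift per cell, and no other grouping gives one.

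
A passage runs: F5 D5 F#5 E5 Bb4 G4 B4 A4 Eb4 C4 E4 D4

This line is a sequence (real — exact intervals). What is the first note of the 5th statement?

The 4-note cells begin on F5, Bb4, Eb4 — each down a 5th from the last.
Continuing: Ab3 → Db3. Statement 5 starts on Db3.

Db3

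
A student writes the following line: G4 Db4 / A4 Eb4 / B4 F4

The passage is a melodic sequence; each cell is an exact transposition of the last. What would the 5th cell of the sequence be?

D#5 A4

Taking 2-note groups, the heads are G4, A4, B4: the pattern moves up a 2nd.
Continuing the starts: C#5 → D#5.
So cell 5 is D#5 A4.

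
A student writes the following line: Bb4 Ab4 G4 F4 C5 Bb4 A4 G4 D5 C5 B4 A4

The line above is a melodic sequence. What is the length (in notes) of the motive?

There are 12 notes; a 4-note unit gives 3 cells:
Bb4 Ab4 G4 F4 | C5 Bb4 A4 G4 | D5 C5 B4 A4
Each cell is the previous one up a 2nd — so the unit is 4 notes.

4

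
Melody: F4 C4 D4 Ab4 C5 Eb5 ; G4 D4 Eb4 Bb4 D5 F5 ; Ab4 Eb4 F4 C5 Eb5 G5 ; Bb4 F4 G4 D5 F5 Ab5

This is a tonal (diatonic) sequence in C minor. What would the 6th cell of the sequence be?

Taking 6-note groups, the heads are F4, G4, Ab4, Bb4: the pattern moves up a 2nd.
Continuing the starts: C5 → D5.
So cell 6 is D5 Ab4 Bb4 F5 Ab5 C6.

D5 Ab4 Bb4 F5 Ab5 C6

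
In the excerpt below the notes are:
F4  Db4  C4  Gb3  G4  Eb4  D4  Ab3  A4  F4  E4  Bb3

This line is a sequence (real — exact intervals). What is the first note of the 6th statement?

D#5

Unit = 4 notes; the statements start on F4, G4, A4, moving up a 2nd each time.
Extending the heads up a 2nd: B4 → C#5 → D#5.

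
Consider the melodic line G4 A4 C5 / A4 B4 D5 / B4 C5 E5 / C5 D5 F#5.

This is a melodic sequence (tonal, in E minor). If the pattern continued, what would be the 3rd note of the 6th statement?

Grouping in 3s, the 3rd note of each cell is C5, D5, E5, F#5.
Each moves up a 2nd. Continuing: G5 → A5.

A5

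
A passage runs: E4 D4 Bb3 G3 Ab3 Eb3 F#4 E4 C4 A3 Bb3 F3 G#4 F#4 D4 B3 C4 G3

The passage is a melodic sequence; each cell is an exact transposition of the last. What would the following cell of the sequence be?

A#4 G#4 E4 C#4 D4 A3

With a 6-note motive the entries are E4, F#4, G#4, each up a 2nd from the previous.
So cell 4 is A#4 G#4 E4 C#4 D4 A3.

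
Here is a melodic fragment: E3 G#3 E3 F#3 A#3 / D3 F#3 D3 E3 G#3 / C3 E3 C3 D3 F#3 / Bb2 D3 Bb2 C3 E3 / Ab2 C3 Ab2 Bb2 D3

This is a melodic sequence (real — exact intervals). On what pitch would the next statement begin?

With a 5-note motive the entries are E3, D3, C3, Bb2, Ab2, each down a 2nd from the previous.
One more step down a 2nd gives Gb2.

Gb2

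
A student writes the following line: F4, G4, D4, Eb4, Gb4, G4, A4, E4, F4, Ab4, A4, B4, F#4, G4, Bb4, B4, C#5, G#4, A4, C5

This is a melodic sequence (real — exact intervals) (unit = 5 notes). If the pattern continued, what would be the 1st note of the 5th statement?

With 5-note cells, note 1 of each statement runs F4, G4, A4, B4.
From B4, up a 2nd gives C#5.

C#5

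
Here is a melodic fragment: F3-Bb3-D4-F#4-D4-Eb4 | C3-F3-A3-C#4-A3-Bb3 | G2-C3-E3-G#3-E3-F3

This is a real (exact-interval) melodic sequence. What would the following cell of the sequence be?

The 6-note cells begin on F3, C3, G2 — each down a 4th from the last.
Statement 4 starts on D2 and keeps the same exact contour: D2 G2 B2 D#3 B2 C3.

D2 G2 B2 D#3 B2 C3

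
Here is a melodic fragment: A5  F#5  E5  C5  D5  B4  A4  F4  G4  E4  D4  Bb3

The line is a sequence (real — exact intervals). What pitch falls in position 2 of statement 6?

G2

Grouping in 4s, the 2nd note of each cell is F#5, B4, E4.
Carrying that down a 5th forward: A3 → D3 → G2.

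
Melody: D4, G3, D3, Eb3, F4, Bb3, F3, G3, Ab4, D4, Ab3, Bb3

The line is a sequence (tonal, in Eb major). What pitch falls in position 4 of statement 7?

Grouping in 4s, the 4th note of each cell is Eb3, G3, Bb3.
Each moves up a 3rd. Continuing: D4 → F4 → Ab4 → C5.

C5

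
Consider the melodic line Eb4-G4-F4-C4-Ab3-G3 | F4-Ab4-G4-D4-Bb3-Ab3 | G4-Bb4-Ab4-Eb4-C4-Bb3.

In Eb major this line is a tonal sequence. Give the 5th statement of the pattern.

Bb4 D5 C5 G4 Eb4 D4

With a 6-note motive the entries are Eb4, F4, G4, each up a 2nd from the previous.
Carrying on: Ab4 → Bb4.
From Bb4 the diatonic shape gives Bb4 D5 C5 G4 Eb4 D4.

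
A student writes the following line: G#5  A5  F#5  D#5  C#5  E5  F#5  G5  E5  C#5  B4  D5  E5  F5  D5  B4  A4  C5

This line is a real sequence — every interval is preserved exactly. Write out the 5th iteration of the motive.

Taking 6-note groups, the heads are G#5, F#5, E5: the pattern moves down a 2nd.
Extending down a 2nd: D5 → C5.
From C5 the exact shape gives C5 Db5 Bb4 G4 F4 Ab4.

C5 Db5 Bb4 G4 F4 Ab4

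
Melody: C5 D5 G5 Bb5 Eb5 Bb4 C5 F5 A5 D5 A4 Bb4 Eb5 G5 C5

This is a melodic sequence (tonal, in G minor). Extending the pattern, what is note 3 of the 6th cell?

Grouping in 5s, the 3rd note of each cell is G5, F5, Eb5.
Each moves down a 2nd. Continuing: D5 → C5 → Bb4.

Bb4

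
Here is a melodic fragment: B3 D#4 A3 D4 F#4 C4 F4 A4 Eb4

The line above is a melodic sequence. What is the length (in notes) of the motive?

3

There are 9 notes; a 3-note unit gives 3 cells:
B3 D#4 A3 | D4 F#4 C4 | F4 A4 Eb4
That's a consistent up a 3rd shift per cell, and no other grouping gives one.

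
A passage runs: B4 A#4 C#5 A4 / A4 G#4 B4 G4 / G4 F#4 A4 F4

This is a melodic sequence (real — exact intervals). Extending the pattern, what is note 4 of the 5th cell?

Db4

Grouping in 4s, the 4th note of each cell is A4, G4, F4.
Carrying that down a 2nd forward: Eb4 → Db4.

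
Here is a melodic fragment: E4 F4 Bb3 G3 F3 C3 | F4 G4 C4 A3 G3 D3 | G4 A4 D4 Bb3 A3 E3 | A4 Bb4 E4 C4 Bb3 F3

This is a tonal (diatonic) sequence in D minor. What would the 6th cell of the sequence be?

With a 6-note motive the entries are E4, F4, G4, A4, each up a 2nd from the previous.
Extending up a 2nd: Bb4 → C5.
So cell 6 is C5 D5 G4 E4 D4 A3.

C5 D5 G4 E4 D4 A3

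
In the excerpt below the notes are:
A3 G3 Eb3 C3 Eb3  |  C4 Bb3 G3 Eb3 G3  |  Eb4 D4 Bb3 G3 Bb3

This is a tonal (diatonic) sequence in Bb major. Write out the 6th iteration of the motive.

Taking 5-note groups, the heads are A3, C4, Eb4: the pattern moves up a 3rd.
Carrying on: G4 → Bb4 → D5.
Statement 6 starts on D5 and keeps the same diatonic contour: D5 C5 A4 F4 A4.

D5 C5 A4 F4 A4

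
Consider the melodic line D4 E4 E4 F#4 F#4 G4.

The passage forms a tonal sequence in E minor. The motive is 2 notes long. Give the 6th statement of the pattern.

Unit = 2 notes; the statements start on D4, E4, F#4, moving up a 2nd each time.
Extending up a 2nd: G4 → A4 → B4.
So cell 6 is B4 C5.

B4 C5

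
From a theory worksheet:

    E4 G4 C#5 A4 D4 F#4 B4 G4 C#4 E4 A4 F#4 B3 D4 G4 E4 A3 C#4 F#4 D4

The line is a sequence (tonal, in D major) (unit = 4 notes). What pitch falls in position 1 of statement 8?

Grouping in 4s, the 1st note of each cell is E4, D4, C#4, B3, A3.
Each moves down a 2nd. Continuing: G3 → F#3 → E3.

E3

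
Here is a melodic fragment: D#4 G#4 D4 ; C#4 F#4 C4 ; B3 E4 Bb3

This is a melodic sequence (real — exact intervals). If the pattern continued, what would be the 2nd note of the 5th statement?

C4

Grouping in 3s, the 2nd note of each cell is G#4, F#4, E4.
Each moves down a 2nd. Continuing: D4 → C4.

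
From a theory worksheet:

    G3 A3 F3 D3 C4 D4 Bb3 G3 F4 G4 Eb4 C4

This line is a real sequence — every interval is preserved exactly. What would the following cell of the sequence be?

Bb4 C5 Ab4 F4

With a 4-note motive the entries are G3, C4, F4, each up a 4th from the previous.
So cell 4 is Bb4 C5 Ab4 F4.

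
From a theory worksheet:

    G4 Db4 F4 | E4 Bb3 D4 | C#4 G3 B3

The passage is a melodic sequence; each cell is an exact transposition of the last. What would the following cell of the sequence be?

With a 3-note motive the entries are G4, E4, C#4, each down a 3rd from the previous.
Statement 4 starts on A#3 and keeps the same exact contour: A#3 E3 G#3.

A#3 E3 G#3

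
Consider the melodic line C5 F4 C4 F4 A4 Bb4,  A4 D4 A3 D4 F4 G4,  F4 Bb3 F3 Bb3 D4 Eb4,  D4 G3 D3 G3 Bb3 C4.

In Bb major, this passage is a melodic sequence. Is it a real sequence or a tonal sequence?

tonal

Every note is diatonic to Bb major.
Cell 1 has +4 semitones from note 4 to 5, but cell 2 has +3 — the interval quality changes while the contour stays the same, which is the hallmark of a tonal sequence.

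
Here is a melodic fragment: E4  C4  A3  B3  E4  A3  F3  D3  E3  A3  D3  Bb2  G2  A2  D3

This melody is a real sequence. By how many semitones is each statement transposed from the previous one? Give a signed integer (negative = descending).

-7

With a 5-note motive the entries are E4, A3, D3, each down a 5th from the previous.
E4→A3 is 57 − 64 = -7 semitones.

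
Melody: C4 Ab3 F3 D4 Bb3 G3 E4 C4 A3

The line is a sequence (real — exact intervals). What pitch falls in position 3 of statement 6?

D#4

The unit is 3 notes. Position-3 pitches of the 3 shown cells: F3, G3, A3.
Each moves up a 2nd. Continuing: B3 → C#4 → D#4.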